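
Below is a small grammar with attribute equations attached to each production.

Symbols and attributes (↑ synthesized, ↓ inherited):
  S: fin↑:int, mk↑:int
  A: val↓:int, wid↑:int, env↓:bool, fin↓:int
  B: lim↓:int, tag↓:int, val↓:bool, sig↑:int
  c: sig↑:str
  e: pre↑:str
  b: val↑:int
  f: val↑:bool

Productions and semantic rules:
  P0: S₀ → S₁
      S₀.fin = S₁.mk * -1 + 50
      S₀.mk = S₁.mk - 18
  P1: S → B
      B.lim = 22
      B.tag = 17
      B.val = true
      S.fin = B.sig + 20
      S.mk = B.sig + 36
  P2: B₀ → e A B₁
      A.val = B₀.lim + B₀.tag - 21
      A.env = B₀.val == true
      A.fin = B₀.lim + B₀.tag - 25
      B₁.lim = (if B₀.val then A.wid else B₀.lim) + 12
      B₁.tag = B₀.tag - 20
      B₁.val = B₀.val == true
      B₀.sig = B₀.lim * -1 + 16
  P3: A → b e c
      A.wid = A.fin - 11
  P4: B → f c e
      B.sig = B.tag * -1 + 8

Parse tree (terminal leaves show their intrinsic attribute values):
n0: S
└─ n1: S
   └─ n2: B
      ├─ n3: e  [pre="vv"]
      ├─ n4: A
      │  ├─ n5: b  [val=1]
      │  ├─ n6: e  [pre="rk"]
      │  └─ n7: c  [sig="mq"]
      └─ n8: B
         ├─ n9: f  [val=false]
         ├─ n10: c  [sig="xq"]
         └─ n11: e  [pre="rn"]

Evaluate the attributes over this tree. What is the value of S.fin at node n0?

1. n2.lim = 22  [22]
2. n2.tag = 17  [17]
3. n2.val = true  [true]
4. n3.pre = "vv"  [terminal]
5. n4.val = 18  [B₀.lim + B₀.tag - 21]
6. n4.env = true  [B₀.val == true]
7. n4.fin = 14  [B₀.lim + B₀.tag - 25]
8. n5.val = 1  [terminal]
9. n6.pre = "rk"  [terminal]
10. n7.sig = "mq"  [terminal]
11. n4.wid = 3  [A.fin - 11]
12. n8.lim = 15  [(if B₀.val then A.wid else B₀.lim) + 12]
13. n8.tag = -3  [B₀.tag - 20]
14. n8.val = true  [B₀.val == true]
15. n9.val = false  [terminal]
16. n10.sig = "xq"  [terminal]
17. n11.pre = "rn"  [terminal]
18. n8.sig = 11  [B.tag * -1 + 8]
19. n2.sig = -6  [B₀.lim * -1 + 16]
20. n1.fin = 14  [B.sig + 20]
21. n1.mk = 30  [B.sig + 36]
22. n0.fin = 20  [S₁.mk * -1 + 50]
23. n0.mk = 12  [S₁.mk - 18]

20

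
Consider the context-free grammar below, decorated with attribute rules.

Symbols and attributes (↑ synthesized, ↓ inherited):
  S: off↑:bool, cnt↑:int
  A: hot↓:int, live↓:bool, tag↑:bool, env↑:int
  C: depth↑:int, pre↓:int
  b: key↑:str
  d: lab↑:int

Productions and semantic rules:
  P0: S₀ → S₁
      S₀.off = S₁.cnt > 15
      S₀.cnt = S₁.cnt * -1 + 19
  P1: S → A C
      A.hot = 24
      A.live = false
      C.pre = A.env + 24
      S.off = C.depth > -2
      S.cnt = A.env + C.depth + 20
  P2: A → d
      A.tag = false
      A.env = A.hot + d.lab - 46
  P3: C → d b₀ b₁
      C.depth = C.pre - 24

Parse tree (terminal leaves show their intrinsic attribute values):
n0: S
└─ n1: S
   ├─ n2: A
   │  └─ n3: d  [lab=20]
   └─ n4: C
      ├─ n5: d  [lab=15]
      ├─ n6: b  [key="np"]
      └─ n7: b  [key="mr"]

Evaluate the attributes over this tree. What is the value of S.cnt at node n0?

3

1. n2.hot = 24  [24]
2. n2.live = false  [false]
3. n3.lab = 20  [terminal]
4. n2.tag = false  [false]
5. n2.env = -2  [A.hot + d.lab - 46]
6. n4.pre = 22  [A.env + 24]
7. n5.lab = 15  [terminal]
8. n6.key = "np"  [terminal]
9. n7.key = "mr"  [terminal]
10. n4.depth = -2  [C.pre - 24]
11. n1.off = false  [C.depth > -2]
12. n1.cnt = 16  [A.env + C.depth + 20]
13. n0.off = true  [S₁.cnt > 15]
14. n0.cnt = 3  [S₁.cnt * -1 + 19]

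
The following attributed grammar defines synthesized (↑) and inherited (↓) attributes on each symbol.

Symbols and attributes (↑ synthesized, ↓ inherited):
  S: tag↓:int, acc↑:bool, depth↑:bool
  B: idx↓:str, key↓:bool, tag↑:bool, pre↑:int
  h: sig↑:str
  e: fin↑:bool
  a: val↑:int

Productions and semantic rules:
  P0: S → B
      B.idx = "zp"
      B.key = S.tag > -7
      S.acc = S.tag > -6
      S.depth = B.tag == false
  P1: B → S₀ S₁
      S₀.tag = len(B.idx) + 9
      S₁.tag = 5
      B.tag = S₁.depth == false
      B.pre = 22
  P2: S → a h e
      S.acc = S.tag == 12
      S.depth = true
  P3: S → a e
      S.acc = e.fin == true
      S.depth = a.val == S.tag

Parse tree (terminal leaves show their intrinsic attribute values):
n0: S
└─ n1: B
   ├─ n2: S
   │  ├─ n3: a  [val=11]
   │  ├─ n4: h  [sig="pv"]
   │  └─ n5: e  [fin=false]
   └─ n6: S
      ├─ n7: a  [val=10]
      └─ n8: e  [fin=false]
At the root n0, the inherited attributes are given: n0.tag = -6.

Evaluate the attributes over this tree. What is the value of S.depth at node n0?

1. n0.tag = -6  [given at root]
2. n1.idx = "zp"  ["zp"]
3. n1.key = true  [S.tag > -7]
4. n2.tag = 11  [len(B.idx) + 9]
5. n3.val = 11  [terminal]
6. n4.sig = "pv"  [terminal]
7. n5.fin = false  [terminal]
8. n2.acc = false  [S.tag == 12]
9. n2.depth = true  [true]
10. n6.tag = 5  [5]
11. n7.val = 10  [terminal]
12. n8.fin = false  [terminal]
13. n6.acc = false  [e.fin == true]
14. n6.depth = false  [a.val == S.tag]
15. n1.tag = true  [S₁.depth == false]
16. n1.pre = 22  [22]
17. n0.acc = false  [S.tag > -6]
18. n0.depth = false  [B.tag == false]

false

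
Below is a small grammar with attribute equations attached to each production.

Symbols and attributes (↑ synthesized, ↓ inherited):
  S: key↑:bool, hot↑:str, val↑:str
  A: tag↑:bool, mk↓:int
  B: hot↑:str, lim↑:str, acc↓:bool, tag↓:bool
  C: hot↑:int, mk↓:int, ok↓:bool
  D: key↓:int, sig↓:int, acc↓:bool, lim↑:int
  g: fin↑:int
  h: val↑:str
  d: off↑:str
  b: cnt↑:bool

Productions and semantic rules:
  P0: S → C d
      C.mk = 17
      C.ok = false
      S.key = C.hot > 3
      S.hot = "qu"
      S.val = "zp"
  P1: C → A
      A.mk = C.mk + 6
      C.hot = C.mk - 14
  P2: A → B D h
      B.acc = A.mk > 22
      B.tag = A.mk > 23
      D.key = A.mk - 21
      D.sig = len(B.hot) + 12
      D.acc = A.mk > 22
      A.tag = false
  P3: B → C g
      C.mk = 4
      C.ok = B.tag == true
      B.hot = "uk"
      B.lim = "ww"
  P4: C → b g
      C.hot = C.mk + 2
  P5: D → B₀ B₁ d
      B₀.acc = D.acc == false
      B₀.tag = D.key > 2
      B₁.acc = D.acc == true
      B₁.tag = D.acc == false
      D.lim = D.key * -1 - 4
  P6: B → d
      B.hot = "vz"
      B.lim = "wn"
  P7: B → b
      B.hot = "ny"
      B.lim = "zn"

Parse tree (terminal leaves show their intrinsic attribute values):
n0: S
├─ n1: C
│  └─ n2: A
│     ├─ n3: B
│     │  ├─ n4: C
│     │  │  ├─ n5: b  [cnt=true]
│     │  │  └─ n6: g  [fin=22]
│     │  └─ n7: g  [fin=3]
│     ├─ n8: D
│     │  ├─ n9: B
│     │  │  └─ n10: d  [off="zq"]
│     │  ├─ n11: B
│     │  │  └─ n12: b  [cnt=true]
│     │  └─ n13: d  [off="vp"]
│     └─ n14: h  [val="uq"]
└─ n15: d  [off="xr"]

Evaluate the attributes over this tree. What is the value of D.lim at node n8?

-6

1. n1.mk = 17  [17]
2. n1.ok = false  [false]
3. n2.mk = 23  [C.mk + 6]
4. n3.acc = true  [A.mk > 22]
5. n3.tag = false  [A.mk > 23]
6. n4.mk = 4  [4]
7. n4.ok = false  [B.tag == true]
8. n5.cnt = true  [terminal]
9. n6.fin = 22  [terminal]
10. n4.hot = 6  [C.mk + 2]
11. n7.fin = 3  [terminal]
12. n3.hot = "uk"  ["uk"]
13. n3.lim = "ww"  ["ww"]
14. n8.key = 2  [A.mk - 21]
15. n8.sig = 14  [len(B.hot) + 12]
16. n8.acc = true  [A.mk > 22]
17. n9.acc = false  [D.acc == false]
18. n9.tag = false  [D.key > 2]
19. n10.off = "zq"  [terminal]
20. n9.hot = "vz"  ["vz"]
21. n9.lim = "wn"  ["wn"]
22. n11.acc = true  [D.acc == true]
23. n11.tag = false  [D.acc == false]
24. n12.cnt = true  [terminal]
25. n11.hot = "ny"  ["ny"]
26. n11.lim = "zn"  ["zn"]
27. n13.off = "vp"  [terminal]
28. n8.lim = -6  [D.key * -1 - 4]
29. n14.val = "uq"  [terminal]
30. n2.tag = false  [false]
31. n1.hot = 3  [C.mk - 14]
32. n15.off = "xr"  [terminal]
33. n0.key = false  [C.hot > 3]
34. n0.hot = "qu"  ["qu"]
35. n0.val = "zp"  ["zp"]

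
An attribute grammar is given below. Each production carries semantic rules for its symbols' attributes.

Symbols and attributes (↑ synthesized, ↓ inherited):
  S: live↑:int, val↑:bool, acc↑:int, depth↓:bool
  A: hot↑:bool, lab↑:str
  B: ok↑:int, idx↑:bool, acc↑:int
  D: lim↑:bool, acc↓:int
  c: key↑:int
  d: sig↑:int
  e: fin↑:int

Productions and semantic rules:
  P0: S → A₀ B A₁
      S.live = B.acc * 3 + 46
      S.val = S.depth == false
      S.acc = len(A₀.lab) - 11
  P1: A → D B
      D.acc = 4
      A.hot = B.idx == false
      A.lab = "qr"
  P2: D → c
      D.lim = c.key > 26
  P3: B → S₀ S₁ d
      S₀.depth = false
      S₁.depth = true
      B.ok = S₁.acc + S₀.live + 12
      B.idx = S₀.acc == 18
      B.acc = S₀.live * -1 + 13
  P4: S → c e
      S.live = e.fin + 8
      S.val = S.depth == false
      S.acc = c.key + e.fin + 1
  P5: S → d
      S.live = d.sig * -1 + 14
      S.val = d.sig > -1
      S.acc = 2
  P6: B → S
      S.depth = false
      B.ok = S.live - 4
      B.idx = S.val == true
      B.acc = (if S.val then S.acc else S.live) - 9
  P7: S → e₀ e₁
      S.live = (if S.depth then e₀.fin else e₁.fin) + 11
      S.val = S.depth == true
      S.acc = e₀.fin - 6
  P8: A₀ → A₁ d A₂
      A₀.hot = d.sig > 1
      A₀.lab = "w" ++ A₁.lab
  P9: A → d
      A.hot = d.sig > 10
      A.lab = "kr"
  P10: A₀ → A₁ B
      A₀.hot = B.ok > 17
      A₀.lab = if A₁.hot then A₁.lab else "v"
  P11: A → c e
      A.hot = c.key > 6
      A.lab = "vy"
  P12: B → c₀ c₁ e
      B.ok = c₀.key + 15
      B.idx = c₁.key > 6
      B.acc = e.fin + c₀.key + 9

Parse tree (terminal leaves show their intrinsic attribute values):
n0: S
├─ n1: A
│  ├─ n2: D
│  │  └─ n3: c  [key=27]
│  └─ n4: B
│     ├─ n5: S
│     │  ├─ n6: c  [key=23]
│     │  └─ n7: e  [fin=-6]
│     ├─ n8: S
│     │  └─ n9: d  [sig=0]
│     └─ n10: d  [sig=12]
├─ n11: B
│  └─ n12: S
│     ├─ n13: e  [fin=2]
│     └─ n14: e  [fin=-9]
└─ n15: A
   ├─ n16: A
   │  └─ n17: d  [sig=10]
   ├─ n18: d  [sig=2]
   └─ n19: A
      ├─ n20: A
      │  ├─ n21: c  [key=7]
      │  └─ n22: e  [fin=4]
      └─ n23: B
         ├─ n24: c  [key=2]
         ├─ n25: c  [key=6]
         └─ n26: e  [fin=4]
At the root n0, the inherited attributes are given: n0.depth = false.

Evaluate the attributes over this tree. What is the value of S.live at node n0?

1. n0.depth = false  [given at root]
2. n2.acc = 4  [4]
3. n3.key = 27  [terminal]
4. n2.lim = true  [c.key > 26]
5. n5.depth = false  [false]
6. n6.key = 23  [terminal]
7. n7.fin = -6  [terminal]
8. n5.live = 2  [e.fin + 8]
9. n5.val = true  [S.depth == false]
10. n5.acc = 18  [c.key + e.fin + 1]
11. n8.depth = true  [true]
12. n9.sig = 0  [terminal]
13. n8.live = 14  [d.sig * -1 + 14]
14. n8.val = true  [d.sig > -1]
15. n8.acc = 2  [2]
16. n10.sig = 12  [terminal]
17. n4.ok = 16  [S₁.acc + S₀.live + 12]
18. n4.idx = true  [S₀.acc == 18]
19. n4.acc = 11  [S₀.live * -1 + 13]
20. n1.hot = false  [B.idx == false]
21. n1.lab = "qr"  ["qr"]
22. n12.depth = false  [false]
23. n13.fin = 2  [terminal]
24. n14.fin = -9  [terminal]
25. n12.live = 2  [(if S.depth then e₀.fin else e₁.fin) + 11]
26. n12.val = false  [S.depth == true]
27. n12.acc = -4  [e₀.fin - 6]
28. n11.ok = -2  [S.live - 4]
29. n11.idx = false  [S.val == true]
30. n11.acc = -7  [(if S.val then S.acc else S.live) - 9]
31. n17.sig = 10  [terminal]
32. n16.hot = false  [d.sig > 10]
33. n16.lab = "kr"  ["kr"]
34. n18.sig = 2  [terminal]
35. n21.key = 7  [terminal]
36. n22.fin = 4  [terminal]
37. n20.hot = true  [c.key > 6]
38. n20.lab = "vy"  ["vy"]
39. n24.key = 2  [terminal]
40. n25.key = 6  [terminal]
41. n26.fin = 4  [terminal]
42. n23.ok = 17  [c₀.key + 15]
43. n23.idx = false  [c₁.key > 6]
44. n23.acc = 15  [e.fin + c₀.key + 9]
45. n19.hot = false  [B.ok > 17]
46. n19.lab = "vy"  [if A₁.hot then A₁.lab else "v"]
47. n15.hot = true  [d.sig > 1]
48. n15.lab = "wkr"  ["w" ++ A₁.lab]
49. n0.live = 25  [B.acc * 3 + 46]
50. n0.val = true  [S.depth == false]
51. n0.acc = -9  [len(A₀.lab) - 11]

25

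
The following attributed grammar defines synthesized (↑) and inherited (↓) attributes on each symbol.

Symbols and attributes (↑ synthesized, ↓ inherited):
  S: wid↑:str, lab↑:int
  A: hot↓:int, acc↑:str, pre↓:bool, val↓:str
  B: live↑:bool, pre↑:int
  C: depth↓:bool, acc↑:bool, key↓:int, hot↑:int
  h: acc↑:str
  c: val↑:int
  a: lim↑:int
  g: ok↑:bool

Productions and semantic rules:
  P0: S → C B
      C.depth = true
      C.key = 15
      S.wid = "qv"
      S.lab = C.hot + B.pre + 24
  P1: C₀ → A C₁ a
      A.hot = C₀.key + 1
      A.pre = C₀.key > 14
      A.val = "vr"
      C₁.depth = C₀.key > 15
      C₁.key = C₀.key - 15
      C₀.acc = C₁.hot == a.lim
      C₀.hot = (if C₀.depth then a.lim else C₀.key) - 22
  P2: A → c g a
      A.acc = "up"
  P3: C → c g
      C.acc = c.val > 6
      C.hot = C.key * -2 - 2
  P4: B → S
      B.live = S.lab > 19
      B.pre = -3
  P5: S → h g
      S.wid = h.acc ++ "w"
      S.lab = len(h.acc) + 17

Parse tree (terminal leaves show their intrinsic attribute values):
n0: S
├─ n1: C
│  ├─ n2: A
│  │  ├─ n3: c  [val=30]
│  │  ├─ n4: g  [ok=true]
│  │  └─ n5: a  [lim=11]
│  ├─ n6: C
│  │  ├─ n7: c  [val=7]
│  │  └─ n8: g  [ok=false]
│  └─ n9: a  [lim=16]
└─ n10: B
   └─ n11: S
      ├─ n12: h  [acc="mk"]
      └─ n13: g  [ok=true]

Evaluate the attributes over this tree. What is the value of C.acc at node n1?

false

1. n1.depth = true  [true]
2. n1.key = 15  [15]
3. n2.hot = 16  [C₀.key + 1]
4. n2.pre = true  [C₀.key > 14]
5. n2.val = "vr"  ["vr"]
6. n3.val = 30  [terminal]
7. n4.ok = true  [terminal]
8. n5.lim = 11  [terminal]
9. n2.acc = "up"  ["up"]
10. n6.depth = false  [C₀.key > 15]
11. n6.key = 0  [C₀.key - 15]
12. n7.val = 7  [terminal]
13. n8.ok = false  [terminal]
14. n6.acc = true  [c.val > 6]
15. n6.hot = -2  [C.key * -2 - 2]
16. n9.lim = 16  [terminal]
17. n1.acc = false  [C₁.hot == a.lim]
18. n1.hot = -6  [(if C₀.depth then a.lim else C₀.key) - 22]
19. n12.acc = "mk"  [terminal]
20. n13.ok = true  [terminal]
21. n11.wid = "mkw"  [h.acc ++ "w"]
22. n11.lab = 19  [len(h.acc) + 17]
23. n10.live = false  [S.lab > 19]
24. n10.pre = -3  [-3]
25. n0.wid = "qv"  ["qv"]
26. n0.lab = 15  [C.hot + B.pre + 24]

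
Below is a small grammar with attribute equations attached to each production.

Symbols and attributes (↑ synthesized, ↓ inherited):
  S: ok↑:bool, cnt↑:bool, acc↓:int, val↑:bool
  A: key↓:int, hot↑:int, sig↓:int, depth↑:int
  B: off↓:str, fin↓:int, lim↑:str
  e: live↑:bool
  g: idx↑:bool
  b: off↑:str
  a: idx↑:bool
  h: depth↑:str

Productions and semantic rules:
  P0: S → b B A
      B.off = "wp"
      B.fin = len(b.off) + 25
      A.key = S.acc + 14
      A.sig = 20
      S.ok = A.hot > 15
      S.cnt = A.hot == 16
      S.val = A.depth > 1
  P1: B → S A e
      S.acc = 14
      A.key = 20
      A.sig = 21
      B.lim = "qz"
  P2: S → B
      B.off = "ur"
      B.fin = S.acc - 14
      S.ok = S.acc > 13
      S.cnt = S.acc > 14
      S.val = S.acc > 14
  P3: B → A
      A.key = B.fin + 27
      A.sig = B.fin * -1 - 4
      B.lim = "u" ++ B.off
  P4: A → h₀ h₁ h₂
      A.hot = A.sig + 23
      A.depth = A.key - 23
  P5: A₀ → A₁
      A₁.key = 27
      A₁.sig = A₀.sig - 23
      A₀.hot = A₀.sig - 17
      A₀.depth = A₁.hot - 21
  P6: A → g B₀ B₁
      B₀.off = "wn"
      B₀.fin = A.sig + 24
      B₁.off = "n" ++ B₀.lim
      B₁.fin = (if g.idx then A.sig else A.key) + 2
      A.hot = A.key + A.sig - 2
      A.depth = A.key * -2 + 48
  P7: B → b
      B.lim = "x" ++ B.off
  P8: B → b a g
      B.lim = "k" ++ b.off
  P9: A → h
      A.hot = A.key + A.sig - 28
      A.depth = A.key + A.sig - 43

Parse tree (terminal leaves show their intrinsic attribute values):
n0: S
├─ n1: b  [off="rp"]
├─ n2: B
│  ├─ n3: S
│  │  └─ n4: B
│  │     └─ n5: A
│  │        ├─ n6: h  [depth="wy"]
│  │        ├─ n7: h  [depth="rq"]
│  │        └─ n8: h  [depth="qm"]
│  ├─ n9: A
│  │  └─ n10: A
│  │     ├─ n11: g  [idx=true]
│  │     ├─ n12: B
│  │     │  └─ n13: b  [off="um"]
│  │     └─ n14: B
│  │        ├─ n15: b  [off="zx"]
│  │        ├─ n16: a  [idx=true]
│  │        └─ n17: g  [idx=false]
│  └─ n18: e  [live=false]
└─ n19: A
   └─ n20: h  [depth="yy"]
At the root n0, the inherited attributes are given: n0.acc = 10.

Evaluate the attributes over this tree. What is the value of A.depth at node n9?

1. n0.acc = 10  [given at root]
2. n1.off = "rp"  [terminal]
3. n2.off = "wp"  ["wp"]
4. n2.fin = 27  [len(b.off) + 25]
5. n3.acc = 14  [14]
6. n4.off = "ur"  ["ur"]
7. n4.fin = 0  [S.acc - 14]
8. n5.key = 27  [B.fin + 27]
9. n5.sig = -4  [B.fin * -1 - 4]
10. n6.depth = "wy"  [terminal]
11. n7.depth = "rq"  [terminal]
12. n8.depth = "qm"  [terminal]
13. n5.hot = 19  [A.sig + 23]
14. n5.depth = 4  [A.key - 23]
15. n4.lim = "uur"  ["u" ++ B.off]
16. n3.ok = true  [S.acc > 13]
17. n3.cnt = false  [S.acc > 14]
18. n3.val = false  [S.acc > 14]
19. n9.key = 20  [20]
20. n9.sig = 21  [21]
21. n10.key = 27  [27]
22. n10.sig = -2  [A₀.sig - 23]
23. n11.idx = true  [terminal]
24. n12.off = "wn"  ["wn"]
25. n12.fin = 22  [A.sig + 24]
26. n13.off = "um"  [terminal]
27. n12.lim = "xwn"  ["x" ++ B.off]
28. n14.off = "nxwn"  ["n" ++ B₀.lim]
29. n14.fin = 0  [(if g.idx then A.sig else A.key) + 2]
30. n15.off = "zx"  [terminal]
31. n16.idx = true  [terminal]
32. n17.idx = false  [terminal]
33. n14.lim = "kzx"  ["k" ++ b.off]
34. n10.hot = 23  [A.key + A.sig - 2]
35. n10.depth = -6  [A.key * -2 + 48]
36. n9.hot = 4  [A₀.sig - 17]
37. n9.depth = 2  [A₁.hot - 21]
38. n18.live = false  [terminal]
39. n2.lim = "qz"  ["qz"]
40. n19.key = 24  [S.acc + 14]
41. n19.sig = 20  [20]
42. n20.depth = "yy"  [terminal]
43. n19.hot = 16  [A.key + A.sig - 28]
44. n19.depth = 1  [A.key + A.sig - 43]
45. n0.ok = true  [A.hot > 15]
46. n0.cnt = true  [A.hot == 16]
47. n0.val = false  [A.depth > 1]

2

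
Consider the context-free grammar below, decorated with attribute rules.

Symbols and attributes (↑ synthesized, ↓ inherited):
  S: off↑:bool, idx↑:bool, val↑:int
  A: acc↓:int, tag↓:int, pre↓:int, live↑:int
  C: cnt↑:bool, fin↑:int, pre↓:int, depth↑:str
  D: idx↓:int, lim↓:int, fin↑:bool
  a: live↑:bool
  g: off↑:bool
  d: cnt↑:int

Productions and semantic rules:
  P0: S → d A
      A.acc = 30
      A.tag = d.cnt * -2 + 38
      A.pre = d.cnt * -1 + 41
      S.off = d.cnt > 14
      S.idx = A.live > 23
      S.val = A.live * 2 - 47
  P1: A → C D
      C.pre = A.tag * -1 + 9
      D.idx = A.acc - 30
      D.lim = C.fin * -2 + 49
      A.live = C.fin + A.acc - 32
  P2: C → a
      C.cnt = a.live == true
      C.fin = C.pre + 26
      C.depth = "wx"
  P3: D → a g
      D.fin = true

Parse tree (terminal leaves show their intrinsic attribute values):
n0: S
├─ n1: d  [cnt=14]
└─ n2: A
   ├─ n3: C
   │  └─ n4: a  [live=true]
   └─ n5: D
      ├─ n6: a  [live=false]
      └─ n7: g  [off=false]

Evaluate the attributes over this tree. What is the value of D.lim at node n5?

-1

1. n1.cnt = 14  [terminal]
2. n2.acc = 30  [30]
3. n2.tag = 10  [d.cnt * -2 + 38]
4. n2.pre = 27  [d.cnt * -1 + 41]
5. n3.pre = -1  [A.tag * -1 + 9]
6. n4.live = true  [terminal]
7. n3.cnt = true  [a.live == true]
8. n3.fin = 25  [C.pre + 26]
9. n3.depth = "wx"  ["wx"]
10. n5.idx = 0  [A.acc - 30]
11. n5.lim = -1  [C.fin * -2 + 49]
12. n6.live = false  [terminal]
13. n7.off = false  [terminal]
14. n5.fin = true  [true]
15. n2.live = 23  [C.fin + A.acc - 32]
16. n0.off = false  [d.cnt > 14]
17. n0.idx = false  [A.live > 23]
18. n0.val = -1  [A.live * 2 - 47]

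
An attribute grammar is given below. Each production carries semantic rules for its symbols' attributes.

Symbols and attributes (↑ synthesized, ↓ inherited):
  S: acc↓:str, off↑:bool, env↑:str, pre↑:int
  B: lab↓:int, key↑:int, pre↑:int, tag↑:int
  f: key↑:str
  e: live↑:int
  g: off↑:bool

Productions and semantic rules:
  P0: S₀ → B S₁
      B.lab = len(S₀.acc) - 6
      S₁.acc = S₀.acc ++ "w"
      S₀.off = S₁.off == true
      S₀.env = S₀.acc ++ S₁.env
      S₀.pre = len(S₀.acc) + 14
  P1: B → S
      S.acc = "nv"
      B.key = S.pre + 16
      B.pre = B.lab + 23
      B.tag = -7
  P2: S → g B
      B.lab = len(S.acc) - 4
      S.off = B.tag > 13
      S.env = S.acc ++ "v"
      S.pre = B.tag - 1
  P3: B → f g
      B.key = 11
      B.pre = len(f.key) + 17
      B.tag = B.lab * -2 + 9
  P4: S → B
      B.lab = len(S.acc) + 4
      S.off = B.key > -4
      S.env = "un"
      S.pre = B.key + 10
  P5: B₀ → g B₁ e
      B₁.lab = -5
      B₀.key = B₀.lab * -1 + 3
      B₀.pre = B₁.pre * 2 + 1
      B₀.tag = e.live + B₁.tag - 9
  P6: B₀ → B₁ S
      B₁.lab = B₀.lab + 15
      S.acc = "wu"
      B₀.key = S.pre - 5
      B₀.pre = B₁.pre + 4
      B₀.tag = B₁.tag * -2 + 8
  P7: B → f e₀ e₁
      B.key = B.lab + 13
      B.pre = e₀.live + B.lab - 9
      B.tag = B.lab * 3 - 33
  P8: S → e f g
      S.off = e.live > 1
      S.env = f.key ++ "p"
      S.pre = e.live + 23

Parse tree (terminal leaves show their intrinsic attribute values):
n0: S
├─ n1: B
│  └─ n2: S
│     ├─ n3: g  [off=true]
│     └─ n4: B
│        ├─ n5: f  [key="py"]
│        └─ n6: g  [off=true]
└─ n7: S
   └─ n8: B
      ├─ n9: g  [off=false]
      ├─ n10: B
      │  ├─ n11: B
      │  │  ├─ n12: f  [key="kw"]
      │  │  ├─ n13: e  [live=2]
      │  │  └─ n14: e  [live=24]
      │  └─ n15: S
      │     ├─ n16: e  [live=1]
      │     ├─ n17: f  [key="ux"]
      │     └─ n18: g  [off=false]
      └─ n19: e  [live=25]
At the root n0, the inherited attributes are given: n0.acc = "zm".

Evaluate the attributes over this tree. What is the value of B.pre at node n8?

1. n0.acc = "zm"  [given at root]
2. n1.lab = -4  [len(S₀.acc) - 6]
3. n2.acc = "nv"  ["nv"]
4. n3.off = true  [terminal]
5. n4.lab = -2  [len(S.acc) - 4]
6. n5.key = "py"  [terminal]
7. n6.off = true  [terminal]
8. n4.key = 11  [11]
9. n4.pre = 19  [len(f.key) + 17]
10. n4.tag = 13  [B.lab * -2 + 9]
11. n2.off = false  [B.tag > 13]
12. n2.env = "nvv"  [S.acc ++ "v"]
13. n2.pre = 12  [B.tag - 1]
14. n1.key = 28  [S.pre + 16]
15. n1.pre = 19  [B.lab + 23]
16. n1.tag = -7  [-7]
17. n7.acc = "zmw"  [S₀.acc ++ "w"]
18. n8.lab = 7  [len(S.acc) + 4]
19. n9.off = false  [terminal]
20. n10.lab = -5  [-5]
21. n11.lab = 10  [B₀.lab + 15]
22. n12.key = "kw"  [terminal]
23. n13.live = 2  [terminal]
24. n14.live = 24  [terminal]
25. n11.key = 23  [B.lab + 13]
26. n11.pre = 3  [e₀.live + B.lab - 9]
27. n11.tag = -3  [B.lab * 3 - 33]
28. n15.acc = "wu"  ["wu"]
29. n16.live = 1  [terminal]
30. n17.key = "ux"  [terminal]
31. n18.off = false  [terminal]
32. n15.off = false  [e.live > 1]
33. n15.env = "uxp"  [f.key ++ "p"]
34. n15.pre = 24  [e.live + 23]
35. n10.key = 19  [S.pre - 5]
36. n10.pre = 7  [B₁.pre + 4]
37. n10.tag = 14  [B₁.tag * -2 + 8]
38. n19.live = 25  [terminal]
39. n8.key = -4  [B₀.lab * -1 + 3]
40. n8.pre = 15  [B₁.pre * 2 + 1]
41. n8.tag = 30  [e.live + B₁.tag - 9]
42. n7.off = false  [B.key > -4]
43. n7.env = "un"  ["un"]
44. n7.pre = 6  [B.key + 10]
45. n0.off = false  [S₁.off == true]
46. n0.env = "zmun"  [S₀.acc ++ S₁.env]
47. n0.pre = 16  [len(S₀.acc) + 14]

15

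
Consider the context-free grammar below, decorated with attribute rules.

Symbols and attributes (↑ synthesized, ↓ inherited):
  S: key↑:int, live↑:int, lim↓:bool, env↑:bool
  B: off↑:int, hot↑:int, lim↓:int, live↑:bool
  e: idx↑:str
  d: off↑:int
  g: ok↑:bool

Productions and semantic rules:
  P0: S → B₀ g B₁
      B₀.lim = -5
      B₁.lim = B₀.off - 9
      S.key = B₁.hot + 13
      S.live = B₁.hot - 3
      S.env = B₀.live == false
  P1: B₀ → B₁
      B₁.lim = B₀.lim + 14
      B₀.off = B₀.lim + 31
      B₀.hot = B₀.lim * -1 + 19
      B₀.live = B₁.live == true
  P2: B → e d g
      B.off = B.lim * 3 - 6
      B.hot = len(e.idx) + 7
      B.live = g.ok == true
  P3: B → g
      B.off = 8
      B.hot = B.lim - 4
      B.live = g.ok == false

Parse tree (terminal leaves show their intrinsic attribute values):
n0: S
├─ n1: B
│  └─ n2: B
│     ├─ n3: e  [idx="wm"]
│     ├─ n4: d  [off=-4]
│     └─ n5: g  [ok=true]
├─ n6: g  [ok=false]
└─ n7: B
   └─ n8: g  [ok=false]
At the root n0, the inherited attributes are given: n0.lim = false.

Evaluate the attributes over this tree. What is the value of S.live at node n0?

10

1. n0.lim = false  [given at root]
2. n1.lim = -5  [-5]
3. n2.lim = 9  [B₀.lim + 14]
4. n3.idx = "wm"  [terminal]
5. n4.off = -4  [terminal]
6. n5.ok = true  [terminal]
7. n2.off = 21  [B.lim * 3 - 6]
8. n2.hot = 9  [len(e.idx) + 7]
9. n2.live = true  [g.ok == true]
10. n1.off = 26  [B₀.lim + 31]
11. n1.hot = 24  [B₀.lim * -1 + 19]
12. n1.live = true  [B₁.live == true]
13. n6.ok = false  [terminal]
14. n7.lim = 17  [B₀.off - 9]
15. n8.ok = false  [terminal]
16. n7.off = 8  [8]
17. n7.hot = 13  [B.lim - 4]
18. n7.live = true  [g.ok == false]
19. n0.key = 26  [B₁.hot + 13]
20. n0.live = 10  [B₁.hot - 3]
21. n0.env = false  [B₀.live == false]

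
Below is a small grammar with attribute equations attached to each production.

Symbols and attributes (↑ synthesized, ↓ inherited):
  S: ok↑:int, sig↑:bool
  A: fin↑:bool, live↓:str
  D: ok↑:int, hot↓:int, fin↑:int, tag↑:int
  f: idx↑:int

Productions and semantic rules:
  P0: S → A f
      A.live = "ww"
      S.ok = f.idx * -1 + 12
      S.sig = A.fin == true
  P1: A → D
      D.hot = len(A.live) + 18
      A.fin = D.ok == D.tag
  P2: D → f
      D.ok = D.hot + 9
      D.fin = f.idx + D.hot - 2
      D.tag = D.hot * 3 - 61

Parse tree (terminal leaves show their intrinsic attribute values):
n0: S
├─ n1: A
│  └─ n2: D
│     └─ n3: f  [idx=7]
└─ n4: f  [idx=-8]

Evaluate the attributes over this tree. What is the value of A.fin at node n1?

false

1. n1.live = "ww"  ["ww"]
2. n2.hot = 20  [len(A.live) + 18]
3. n3.idx = 7  [terminal]
4. n2.ok = 29  [D.hot + 9]
5. n2.fin = 25  [f.idx + D.hot - 2]
6. n2.tag = -1  [D.hot * 3 - 61]
7. n1.fin = false  [D.ok == D.tag]
8. n4.idx = -8  [terminal]
9. n0.ok = 20  [f.idx * -1 + 12]
10. n0.sig = false  [A.fin == true]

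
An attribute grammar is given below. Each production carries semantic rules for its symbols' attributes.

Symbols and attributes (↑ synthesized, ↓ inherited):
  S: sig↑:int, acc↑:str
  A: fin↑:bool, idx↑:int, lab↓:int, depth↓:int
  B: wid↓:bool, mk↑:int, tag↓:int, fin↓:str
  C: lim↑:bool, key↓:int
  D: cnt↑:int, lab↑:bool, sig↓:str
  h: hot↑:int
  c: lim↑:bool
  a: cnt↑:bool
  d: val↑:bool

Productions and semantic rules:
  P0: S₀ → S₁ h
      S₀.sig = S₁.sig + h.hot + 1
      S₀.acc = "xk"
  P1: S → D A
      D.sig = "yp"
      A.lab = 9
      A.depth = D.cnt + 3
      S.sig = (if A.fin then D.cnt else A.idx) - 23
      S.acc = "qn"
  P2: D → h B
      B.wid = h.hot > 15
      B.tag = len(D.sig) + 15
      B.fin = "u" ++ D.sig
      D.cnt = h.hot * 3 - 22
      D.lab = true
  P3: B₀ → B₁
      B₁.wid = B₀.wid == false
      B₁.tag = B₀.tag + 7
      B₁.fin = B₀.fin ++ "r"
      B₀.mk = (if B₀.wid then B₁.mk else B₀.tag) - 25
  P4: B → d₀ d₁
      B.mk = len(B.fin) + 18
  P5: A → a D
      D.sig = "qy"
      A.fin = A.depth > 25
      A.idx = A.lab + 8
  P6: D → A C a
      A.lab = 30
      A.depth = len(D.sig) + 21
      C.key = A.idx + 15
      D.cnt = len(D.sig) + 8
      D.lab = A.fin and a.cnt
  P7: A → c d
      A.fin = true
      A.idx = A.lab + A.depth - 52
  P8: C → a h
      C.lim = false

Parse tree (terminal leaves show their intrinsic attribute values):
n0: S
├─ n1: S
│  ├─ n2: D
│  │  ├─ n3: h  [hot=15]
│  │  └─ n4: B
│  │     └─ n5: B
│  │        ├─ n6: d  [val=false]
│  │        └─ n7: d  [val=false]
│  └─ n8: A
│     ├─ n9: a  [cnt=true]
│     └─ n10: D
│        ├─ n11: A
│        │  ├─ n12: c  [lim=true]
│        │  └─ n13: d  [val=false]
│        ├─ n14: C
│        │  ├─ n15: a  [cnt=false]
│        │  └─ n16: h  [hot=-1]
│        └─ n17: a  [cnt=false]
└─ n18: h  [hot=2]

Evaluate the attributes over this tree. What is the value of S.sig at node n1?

0

1. n2.sig = "yp"  ["yp"]
2. n3.hot = 15  [terminal]
3. n4.wid = false  [h.hot > 15]
4. n4.tag = 17  [len(D.sig) + 15]
5. n4.fin = "uyp"  ["u" ++ D.sig]
6. n5.wid = true  [B₀.wid == false]
7. n5.tag = 24  [B₀.tag + 7]
8. n5.fin = "uypr"  [B₀.fin ++ "r"]
9. n6.val = false  [terminal]
10. n7.val = false  [terminal]
11. n5.mk = 22  [len(B.fin) + 18]
12. n4.mk = -8  [(if B₀.wid then B₁.mk else B₀.tag) - 25]
13. n2.cnt = 23  [h.hot * 3 - 22]
14. n2.lab = true  [true]
15. n8.lab = 9  [9]
16. n8.depth = 26  [D.cnt + 3]
17. n9.cnt = true  [terminal]
18. n10.sig = "qy"  ["qy"]
19. n11.lab = 30  [30]
20. n11.depth = 23  [len(D.sig) + 21]
21. n12.lim = true  [terminal]
22. n13.val = false  [terminal]
23. n11.fin = true  [true]
24. n11.idx = 1  [A.lab + A.depth - 52]
25. n14.key = 16  [A.idx + 15]
26. n15.cnt = false  [terminal]
27. n16.hot = -1  [terminal]
28. n14.lim = false  [false]
29. n17.cnt = false  [terminal]
30. n10.cnt = 10  [len(D.sig) + 8]
31. n10.lab = false  [A.fin and a.cnt]
32. n8.fin = true  [A.depth > 25]
33. n8.idx = 17  [A.lab + 8]
34. n1.sig = 0  [(if A.fin then D.cnt else A.idx) - 23]
35. n1.acc = "qn"  ["qn"]
36. n18.hot = 2  [terminal]
37. n0.sig = 3  [S₁.sig + h.hot + 1]
38. n0.acc = "xk"  ["xk"]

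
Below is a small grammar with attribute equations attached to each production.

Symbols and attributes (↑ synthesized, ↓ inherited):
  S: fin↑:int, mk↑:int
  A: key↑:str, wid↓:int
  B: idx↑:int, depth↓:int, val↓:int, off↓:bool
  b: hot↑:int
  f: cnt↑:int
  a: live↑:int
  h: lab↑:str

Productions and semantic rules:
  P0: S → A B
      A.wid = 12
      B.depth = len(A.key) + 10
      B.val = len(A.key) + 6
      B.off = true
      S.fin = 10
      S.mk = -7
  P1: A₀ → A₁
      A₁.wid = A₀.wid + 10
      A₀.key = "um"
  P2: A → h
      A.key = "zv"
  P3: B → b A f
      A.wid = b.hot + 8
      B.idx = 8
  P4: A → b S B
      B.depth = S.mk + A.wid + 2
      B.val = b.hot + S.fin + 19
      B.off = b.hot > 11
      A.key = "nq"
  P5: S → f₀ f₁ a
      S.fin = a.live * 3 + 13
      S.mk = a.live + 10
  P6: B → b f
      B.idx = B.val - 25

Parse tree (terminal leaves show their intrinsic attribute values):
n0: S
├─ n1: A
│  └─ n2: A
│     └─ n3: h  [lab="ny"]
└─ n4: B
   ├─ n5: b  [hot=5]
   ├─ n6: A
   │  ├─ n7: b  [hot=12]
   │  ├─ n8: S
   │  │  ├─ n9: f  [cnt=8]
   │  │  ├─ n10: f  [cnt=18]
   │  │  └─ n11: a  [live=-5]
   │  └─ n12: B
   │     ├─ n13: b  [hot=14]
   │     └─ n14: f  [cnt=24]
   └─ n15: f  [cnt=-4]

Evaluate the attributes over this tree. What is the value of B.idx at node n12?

4

1. n1.wid = 12  [12]
2. n2.wid = 22  [A₀.wid + 10]
3. n3.lab = "ny"  [terminal]
4. n2.key = "zv"  ["zv"]
5. n1.key = "um"  ["um"]
6. n4.depth = 12  [len(A.key) + 10]
7. n4.val = 8  [len(A.key) + 6]
8. n4.off = true  [true]
9. n5.hot = 5  [terminal]
10. n6.wid = 13  [b.hot + 8]
11. n7.hot = 12  [terminal]
12. n9.cnt = 8  [terminal]
13. n10.cnt = 18  [terminal]
14. n11.live = -5  [terminal]
15. n8.fin = -2  [a.live * 3 + 13]
16. n8.mk = 5  [a.live + 10]
17. n12.depth = 20  [S.mk + A.wid + 2]
18. n12.val = 29  [b.hot + S.fin + 19]
19. n12.off = true  [b.hot > 11]
20. n13.hot = 14  [terminal]
21. n14.cnt = 24  [terminal]
22. n12.idx = 4  [B.val - 25]
23. n6.key = "nq"  ["nq"]
24. n15.cnt = -4  [terminal]
25. n4.idx = 8  [8]
26. n0.fin = 10  [10]
27. n0.mk = -7  [-7]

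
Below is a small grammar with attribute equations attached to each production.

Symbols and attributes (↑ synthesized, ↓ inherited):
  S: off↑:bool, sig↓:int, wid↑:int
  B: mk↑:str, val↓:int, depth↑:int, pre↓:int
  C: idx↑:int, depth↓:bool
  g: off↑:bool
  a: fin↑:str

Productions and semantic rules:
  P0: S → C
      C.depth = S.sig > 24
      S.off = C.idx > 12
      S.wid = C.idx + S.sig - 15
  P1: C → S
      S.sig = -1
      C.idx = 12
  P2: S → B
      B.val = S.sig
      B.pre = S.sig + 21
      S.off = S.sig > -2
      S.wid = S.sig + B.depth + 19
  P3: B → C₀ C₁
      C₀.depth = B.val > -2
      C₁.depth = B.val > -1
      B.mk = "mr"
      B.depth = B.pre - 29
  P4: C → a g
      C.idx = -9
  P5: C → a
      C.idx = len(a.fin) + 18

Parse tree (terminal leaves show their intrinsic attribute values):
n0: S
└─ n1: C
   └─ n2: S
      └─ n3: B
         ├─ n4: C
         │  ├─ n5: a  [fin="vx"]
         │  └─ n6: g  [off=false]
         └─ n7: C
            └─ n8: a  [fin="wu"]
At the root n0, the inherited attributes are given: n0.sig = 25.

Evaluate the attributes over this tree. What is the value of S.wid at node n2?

9

1. n0.sig = 25  [given at root]
2. n1.depth = true  [S.sig > 24]
3. n2.sig = -1  [-1]
4. n3.val = -1  [S.sig]
5. n3.pre = 20  [S.sig + 21]
6. n4.depth = true  [B.val > -2]
7. n5.fin = "vx"  [terminal]
8. n6.off = false  [terminal]
9. n4.idx = -9  [-9]
10. n7.depth = false  [B.val > -1]
11. n8.fin = "wu"  [terminal]
12. n7.idx = 20  [len(a.fin) + 18]
13. n3.mk = "mr"  ["mr"]
14. n3.depth = -9  [B.pre - 29]
15. n2.off = true  [S.sig > -2]
16. n2.wid = 9  [S.sig + B.depth + 19]
17. n1.idx = 12  [12]
18. n0.off = false  [C.idx > 12]
19. n0.wid = 22  [C.idx + S.sig - 15]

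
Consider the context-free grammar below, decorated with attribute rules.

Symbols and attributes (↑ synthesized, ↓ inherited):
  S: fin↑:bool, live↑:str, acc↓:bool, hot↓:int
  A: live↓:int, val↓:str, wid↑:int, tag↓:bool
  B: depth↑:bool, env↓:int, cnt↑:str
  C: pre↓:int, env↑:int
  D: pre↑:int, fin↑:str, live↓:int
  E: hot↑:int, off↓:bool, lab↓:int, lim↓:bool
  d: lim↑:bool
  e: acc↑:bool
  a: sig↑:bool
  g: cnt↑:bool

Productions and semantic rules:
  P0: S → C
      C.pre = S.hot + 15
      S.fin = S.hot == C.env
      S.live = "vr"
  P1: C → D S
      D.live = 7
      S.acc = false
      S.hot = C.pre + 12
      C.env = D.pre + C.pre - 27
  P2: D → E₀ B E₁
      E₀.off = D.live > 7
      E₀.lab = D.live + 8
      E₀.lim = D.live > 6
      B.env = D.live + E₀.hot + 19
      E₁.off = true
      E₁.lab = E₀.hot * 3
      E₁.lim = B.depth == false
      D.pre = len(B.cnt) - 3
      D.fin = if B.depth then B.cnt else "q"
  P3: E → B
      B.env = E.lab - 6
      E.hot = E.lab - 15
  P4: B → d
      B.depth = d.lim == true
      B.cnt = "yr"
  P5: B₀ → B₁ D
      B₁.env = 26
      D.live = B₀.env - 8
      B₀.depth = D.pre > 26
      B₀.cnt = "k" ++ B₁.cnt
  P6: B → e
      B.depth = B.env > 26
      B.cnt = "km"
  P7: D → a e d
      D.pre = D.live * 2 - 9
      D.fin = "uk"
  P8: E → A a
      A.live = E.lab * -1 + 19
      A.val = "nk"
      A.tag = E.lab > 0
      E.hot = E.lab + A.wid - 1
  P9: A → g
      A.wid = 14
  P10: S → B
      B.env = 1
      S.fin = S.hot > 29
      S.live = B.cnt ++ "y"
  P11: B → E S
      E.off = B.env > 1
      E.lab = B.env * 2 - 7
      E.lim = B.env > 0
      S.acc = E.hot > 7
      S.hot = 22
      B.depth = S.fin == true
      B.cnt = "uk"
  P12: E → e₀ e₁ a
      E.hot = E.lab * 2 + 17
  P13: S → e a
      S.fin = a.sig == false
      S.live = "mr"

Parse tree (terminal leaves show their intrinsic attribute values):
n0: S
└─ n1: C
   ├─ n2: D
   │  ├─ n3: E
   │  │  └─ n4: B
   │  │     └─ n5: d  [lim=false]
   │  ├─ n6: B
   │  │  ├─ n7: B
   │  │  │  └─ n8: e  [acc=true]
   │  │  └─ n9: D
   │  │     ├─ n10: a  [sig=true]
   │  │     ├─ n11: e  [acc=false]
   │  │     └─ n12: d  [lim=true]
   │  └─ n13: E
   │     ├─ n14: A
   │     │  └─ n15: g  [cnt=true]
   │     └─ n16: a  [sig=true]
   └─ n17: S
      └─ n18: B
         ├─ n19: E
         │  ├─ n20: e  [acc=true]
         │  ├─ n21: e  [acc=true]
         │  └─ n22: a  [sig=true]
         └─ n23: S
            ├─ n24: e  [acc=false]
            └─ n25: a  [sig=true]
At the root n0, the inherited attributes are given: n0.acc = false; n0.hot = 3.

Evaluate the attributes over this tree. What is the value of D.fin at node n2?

"kkm"

1. n0.acc = false  [given at root]
2. n0.hot = 3  [given at root]
3. n1.pre = 18  [S.hot + 15]
4. n2.live = 7  [7]
5. n3.off = false  [D.live > 7]
6. n3.lab = 15  [D.live + 8]
7. n3.lim = true  [D.live > 6]
8. n4.env = 9  [E.lab - 6]
9. n5.lim = false  [terminal]
10. n4.depth = false  [d.lim == true]
11. n4.cnt = "yr"  ["yr"]
12. n3.hot = 0  [E.lab - 15]
13. n6.env = 26  [D.live + E₀.hot + 19]
14. n7.env = 26  [26]
15. n8.acc = true  [terminal]
16. n7.depth = false  [B.env > 26]
17. n7.cnt = "km"  ["km"]
18. n9.live = 18  [B₀.env - 8]
19. n10.sig = true  [terminal]
20. n11.acc = false  [terminal]
21. n12.lim = true  [terminal]
22. n9.pre = 27  [D.live * 2 - 9]
23. n9.fin = "uk"  ["uk"]
24. n6.depth = true  [D.pre > 26]
25. n6.cnt = "kkm"  ["k" ++ B₁.cnt]
26. n13.off = true  [true]
27. n13.lab = 0  [E₀.hot * 3]
28. n13.lim = false  [B.depth == false]
29. n14.live = 19  [E.lab * -1 + 19]
30. n14.val = "nk"  ["nk"]
31. n14.tag = false  [E.lab > 0]
32. n15.cnt = true  [terminal]
33. n14.wid = 14  [14]
34. n16.sig = true  [terminal]
35. n13.hot = 13  [E.lab + A.wid - 1]
36. n2.pre = 0  [len(B.cnt) - 3]
37. n2.fin = "kkm"  [if B.depth then B.cnt else "q"]
38. n17.acc = false  [false]
39. n17.hot = 30  [C.pre + 12]
40. n18.env = 1  [1]
41. n19.off = false  [B.env > 1]
42. n19.lab = -5  [B.env * 2 - 7]
43. n19.lim = true  [B.env > 0]
44. n20.acc = true  [terminal]
45. n21.acc = true  [terminal]
46. n22.sig = true  [terminal]
47. n19.hot = 7  [E.lab * 2 + 17]
48. n23.acc = false  [E.hot > 7]
49. n23.hot = 22  [22]
50. n24.acc = false  [terminal]
51. n25.sig = true  [terminal]
52. n23.fin = false  [a.sig == false]
53. n23.live = "mr"  ["mr"]
54. n18.depth = false  [S.fin == true]
55. n18.cnt = "uk"  ["uk"]
56. n17.fin = true  [S.hot > 29]
57. n17.live = "uky"  [B.cnt ++ "y"]
58. n1.env = -9  [D.pre + C.pre - 27]
59. n0.fin = false  [S.hot == C.env]
60. n0.live = "vr"  ["vr"]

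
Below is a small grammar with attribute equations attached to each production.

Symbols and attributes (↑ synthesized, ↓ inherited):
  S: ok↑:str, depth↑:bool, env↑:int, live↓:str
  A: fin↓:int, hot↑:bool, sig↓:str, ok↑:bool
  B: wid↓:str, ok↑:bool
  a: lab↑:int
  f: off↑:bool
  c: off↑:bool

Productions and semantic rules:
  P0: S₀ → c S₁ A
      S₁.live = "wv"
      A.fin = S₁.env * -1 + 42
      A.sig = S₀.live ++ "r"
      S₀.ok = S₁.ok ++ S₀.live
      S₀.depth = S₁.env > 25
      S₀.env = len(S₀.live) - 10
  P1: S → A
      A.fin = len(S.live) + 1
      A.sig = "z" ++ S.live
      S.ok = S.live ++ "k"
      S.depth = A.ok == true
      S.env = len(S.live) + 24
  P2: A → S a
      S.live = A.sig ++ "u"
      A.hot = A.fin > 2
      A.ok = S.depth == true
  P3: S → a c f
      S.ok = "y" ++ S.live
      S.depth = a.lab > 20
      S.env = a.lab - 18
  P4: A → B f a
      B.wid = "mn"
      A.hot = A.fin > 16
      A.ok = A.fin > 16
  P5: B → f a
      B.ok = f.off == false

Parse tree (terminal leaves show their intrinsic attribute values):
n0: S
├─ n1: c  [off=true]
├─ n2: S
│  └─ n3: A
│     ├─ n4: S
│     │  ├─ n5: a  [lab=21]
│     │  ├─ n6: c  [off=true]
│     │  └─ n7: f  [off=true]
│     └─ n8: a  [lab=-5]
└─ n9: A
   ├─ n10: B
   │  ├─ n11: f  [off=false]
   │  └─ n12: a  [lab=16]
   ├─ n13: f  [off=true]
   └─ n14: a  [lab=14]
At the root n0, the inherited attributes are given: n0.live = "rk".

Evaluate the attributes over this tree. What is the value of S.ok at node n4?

"yzwvu"

1. n0.live = "rk"  [given at root]
2. n1.off = true  [terminal]
3. n2.live = "wv"  ["wv"]
4. n3.fin = 3  [len(S.live) + 1]
5. n3.sig = "zwv"  ["z" ++ S.live]
6. n4.live = "zwvu"  [A.sig ++ "u"]
7. n5.lab = 21  [terminal]
8. n6.off = true  [terminal]
9. n7.off = true  [terminal]
10. n4.ok = "yzwvu"  ["y" ++ S.live]
11. n4.depth = true  [a.lab > 20]
12. n4.env = 3  [a.lab - 18]
13. n8.lab = -5  [terminal]
14. n3.hot = true  [A.fin > 2]
15. n3.ok = true  [S.depth == true]
16. n2.ok = "wvk"  [S.live ++ "k"]
17. n2.depth = true  [A.ok == true]
18. n2.env = 26  [len(S.live) + 24]
19. n9.fin = 16  [S₁.env * -1 + 42]
20. n9.sig = "rkr"  [S₀.live ++ "r"]
21. n10.wid = "mn"  ["mn"]
22. n11.off = false  [terminal]
23. n12.lab = 16  [terminal]
24. n10.ok = true  [f.off == false]
25. n13.off = true  [terminal]
26. n14.lab = 14  [terminal]
27. n9.hot = false  [A.fin > 16]
28. n9.ok = false  [A.fin > 16]
29. n0.ok = "wvkrk"  [S₁.ok ++ S₀.live]
30. n0.depth = true  [S₁.env > 25]
31. n0.env = -8  [len(S₀.live) - 10]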